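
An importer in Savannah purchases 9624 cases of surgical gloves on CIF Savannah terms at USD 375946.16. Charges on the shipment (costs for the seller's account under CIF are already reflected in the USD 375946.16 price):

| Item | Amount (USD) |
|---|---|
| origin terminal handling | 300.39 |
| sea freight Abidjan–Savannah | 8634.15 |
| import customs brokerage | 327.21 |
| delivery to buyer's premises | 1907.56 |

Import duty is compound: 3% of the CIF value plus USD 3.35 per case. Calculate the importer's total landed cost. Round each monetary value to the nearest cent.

CIF: the seller pays costs through ocean freight and marine insurance to the destination port.
Already in the invoice (seller's account under CIF): origin terminal, freight — exclude.
The CIF price already equals the CIF value: 375946.16
Ad valorem component: 375946.16 × 3% = 11278.38
Specific component: 9624 × 3.35 = 32240.40
Import duty = 11278.38 + 32240.40 = 43518.78
Buyer bears: brokerage 327.21 + delivery 1907.56 + duty 43518.78 = 45753.55
Landed cost = invoice 375946.16 + 45753.55 = 421699.71

Total landed cost: USD 421699.71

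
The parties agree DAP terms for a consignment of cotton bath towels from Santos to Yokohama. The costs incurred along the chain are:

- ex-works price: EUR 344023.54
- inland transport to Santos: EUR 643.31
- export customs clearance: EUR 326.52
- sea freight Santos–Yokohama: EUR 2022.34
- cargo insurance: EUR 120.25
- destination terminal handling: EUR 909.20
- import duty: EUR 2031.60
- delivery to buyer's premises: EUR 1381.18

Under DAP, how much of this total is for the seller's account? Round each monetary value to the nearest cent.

Seller's account: EUR 349426.34

DAP: the seller bears all costs to the named destination except import duty and clearance.
Seller's account: goods 344023.54 + inland to port 643.31 + export clearance 326.52 + freight 2022.34 + insurance 120.25 + destination terminal 909.20 + delivery 1381.18 = 349426.34
Buyer's account: duty 2031.60 = 2031.60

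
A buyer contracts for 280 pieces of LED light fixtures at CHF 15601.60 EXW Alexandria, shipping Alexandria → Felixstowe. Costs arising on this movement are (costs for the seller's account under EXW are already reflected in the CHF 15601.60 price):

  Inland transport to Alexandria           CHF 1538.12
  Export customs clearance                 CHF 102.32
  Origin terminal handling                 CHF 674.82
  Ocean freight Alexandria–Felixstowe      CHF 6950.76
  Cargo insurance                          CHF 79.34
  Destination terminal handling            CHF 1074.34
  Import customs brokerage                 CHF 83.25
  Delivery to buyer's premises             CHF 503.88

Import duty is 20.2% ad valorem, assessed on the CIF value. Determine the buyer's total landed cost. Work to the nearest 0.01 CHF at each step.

EXW: the seller makes goods available at their premises; the buyer bears all onward costs.
CIF value = EXW price + inland to port + export clearance + origin terminal + freight + insurance = 15601.60 + 1538.12 + 102.32 + 674.82 + 6950.76 + 79.34 = 24946.96
Import duty = 24946.96 × 20.2% = 5039.29
Buyer bears: inland to port 1538.12 + export clearance 102.32 + origin terminal 674.82 + freight 6950.76 + insurance 79.34 + destination terminal 1074.34 + brokerage 83.25 + delivery 503.88 + duty 5039.29 = 16046.12
Landed cost = invoice 15601.60 + 16046.12 = 31647.72

Total landed cost: CHF 31647.72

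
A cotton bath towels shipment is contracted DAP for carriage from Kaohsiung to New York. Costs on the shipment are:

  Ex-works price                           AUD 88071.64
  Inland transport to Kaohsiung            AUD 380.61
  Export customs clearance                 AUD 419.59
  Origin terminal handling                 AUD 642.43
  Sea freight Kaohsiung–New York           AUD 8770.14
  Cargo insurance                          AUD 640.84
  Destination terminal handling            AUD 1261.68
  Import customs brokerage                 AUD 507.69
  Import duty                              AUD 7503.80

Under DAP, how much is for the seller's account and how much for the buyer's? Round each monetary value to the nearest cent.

Seller: AUD 100186.93; buyer: AUD 8011.49

DAP: the seller bears all costs to the named destination except import duty and clearance.
Seller's account: goods 88071.64 + inland to port 380.61 + export clearance 419.59 + origin terminal 642.43 + freight 8770.14 + insurance 640.84 + destination terminal 1261.68 = 100186.93
Buyer's account: brokerage 507.69 + duty 7503.80 = 8011.49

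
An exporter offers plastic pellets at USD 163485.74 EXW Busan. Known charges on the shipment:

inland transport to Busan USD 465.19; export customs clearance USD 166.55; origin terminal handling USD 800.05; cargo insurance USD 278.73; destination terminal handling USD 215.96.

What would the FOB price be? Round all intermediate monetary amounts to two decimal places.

Not relevant to the conversion: insurance, destination terminal — on the buyer under both terms; not part of either seller's price.
From EXW to FOB, the seller additionally bears: inland to port, export clearance, origin terminal.
FOB price = 163485.74 + 465.19 + 166.55 + 800.05 = 164917.53

FOB price: USD 164917.53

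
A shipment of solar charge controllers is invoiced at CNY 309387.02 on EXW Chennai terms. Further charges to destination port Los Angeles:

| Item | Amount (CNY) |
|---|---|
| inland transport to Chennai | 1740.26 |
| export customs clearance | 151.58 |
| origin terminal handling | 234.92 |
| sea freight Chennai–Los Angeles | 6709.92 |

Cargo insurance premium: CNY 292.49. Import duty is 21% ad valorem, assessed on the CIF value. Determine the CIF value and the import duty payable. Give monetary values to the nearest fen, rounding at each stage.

CIF value: CNY 318516.19; import duty: CNY 66888.40

CIF = EXW price + pre-shipment costs + freight + insurance
CIF = 309387.02 + 1740.26 + 151.58 + 234.92 + 6709.92 + 292.49 = 318516.19
Import duty = 318516.19 × 21% = 66888.40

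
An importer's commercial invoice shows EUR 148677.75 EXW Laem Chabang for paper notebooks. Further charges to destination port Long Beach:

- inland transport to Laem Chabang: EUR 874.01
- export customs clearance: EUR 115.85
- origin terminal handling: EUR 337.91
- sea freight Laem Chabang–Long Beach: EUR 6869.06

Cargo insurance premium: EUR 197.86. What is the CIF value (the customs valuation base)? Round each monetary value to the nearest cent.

CIF value: EUR 157072.44

CIF = EXW price + pre-shipment costs + freight + insurance
CIF = 148677.75 + 874.01 + 115.85 + 337.91 + 6869.06 + 197.86 = 157072.44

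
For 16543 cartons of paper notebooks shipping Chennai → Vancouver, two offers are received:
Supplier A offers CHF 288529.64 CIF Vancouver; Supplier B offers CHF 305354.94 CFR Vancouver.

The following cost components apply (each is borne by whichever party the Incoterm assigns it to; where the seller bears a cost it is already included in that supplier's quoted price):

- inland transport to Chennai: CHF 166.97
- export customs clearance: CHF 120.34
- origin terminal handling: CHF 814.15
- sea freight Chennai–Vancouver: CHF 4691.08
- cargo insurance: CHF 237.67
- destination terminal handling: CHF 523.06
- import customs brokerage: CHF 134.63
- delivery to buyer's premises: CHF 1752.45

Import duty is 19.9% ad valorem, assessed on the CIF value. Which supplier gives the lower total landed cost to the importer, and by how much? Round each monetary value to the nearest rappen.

Supplier A is cheaper by CHF 20458.50

Supplier A (CIF):
The CIF price already equals the CIF value: 288529.64
Import duty = 288529.64 × 19.9% = 57417.40
Buyer bears (A): 523.06 + 134.63 + 1752.45 = 2410.14
Landed cost (A) = invoice 288529.64 + 2410.14 + duty 57417.40 = 348357.18
Supplier B (CFR):
CIF value = CFR price + insurance = 305354.94 + 237.67 = 305592.61
Import duty = 305592.61 × 19.9% = 60812.93
Buyer bears (B): 237.67 + 523.06 + 134.63 + 1752.45 = 2647.81
Landed cost (B) = invoice 305354.94 + 2647.81 + duty 60812.93 = 368815.68
Difference = |348357.18 − 368815.68| = 20458.50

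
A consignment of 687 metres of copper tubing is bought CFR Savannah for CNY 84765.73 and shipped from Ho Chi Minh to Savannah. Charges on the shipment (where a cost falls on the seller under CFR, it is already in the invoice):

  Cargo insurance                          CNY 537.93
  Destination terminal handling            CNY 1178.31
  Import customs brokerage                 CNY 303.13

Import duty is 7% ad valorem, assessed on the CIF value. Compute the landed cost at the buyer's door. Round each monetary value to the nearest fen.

CFR: the seller pays costs through ocean freight to the destination port, but not insurance.
CIF value = CFR price + insurance = 84765.73 + 537.93 = 85303.66
Import duty = 85303.66 × 7% = 5971.26
Buyer bears: insurance 537.93 + destination terminal 1178.31 + brokerage 303.13 + duty 5971.26 = 7990.63
Landed cost = invoice 84765.73 + 7990.63 = 92756.36

Total landed cost: CNY 92756.36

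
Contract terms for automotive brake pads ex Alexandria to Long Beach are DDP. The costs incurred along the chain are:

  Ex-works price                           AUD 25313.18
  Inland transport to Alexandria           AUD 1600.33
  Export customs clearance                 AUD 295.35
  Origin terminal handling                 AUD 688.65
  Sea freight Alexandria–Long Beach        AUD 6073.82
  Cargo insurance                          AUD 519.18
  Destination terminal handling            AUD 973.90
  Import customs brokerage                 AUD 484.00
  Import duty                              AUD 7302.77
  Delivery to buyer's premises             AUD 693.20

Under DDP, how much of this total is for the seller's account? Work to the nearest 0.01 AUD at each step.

DDP: the seller bears all costs including import duty.
Seller's account: goods 25313.18 + inland to port 1600.33 + export clearance 295.35 + origin terminal 688.65 + freight 6073.82 + insurance 519.18 + destination terminal 973.90 + brokerage 484.00 + duty 7302.77 + delivery 693.20 = 43944.38
Buyer's account: 0.00

Seller's account: AUD 43944.38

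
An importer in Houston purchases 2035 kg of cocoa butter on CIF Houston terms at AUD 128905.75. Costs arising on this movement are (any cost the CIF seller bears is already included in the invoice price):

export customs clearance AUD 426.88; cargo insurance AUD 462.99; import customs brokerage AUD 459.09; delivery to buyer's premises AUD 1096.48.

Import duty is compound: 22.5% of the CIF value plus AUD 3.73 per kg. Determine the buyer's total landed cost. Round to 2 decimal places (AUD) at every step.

Total landed cost: AUD 167055.66

CIF: the seller pays costs through ocean freight and marine insurance to the destination port.
Already in the invoice (seller's account under CIF): export clearance, insurance — exclude.
The CIF price already equals the CIF value: 128905.75
Ad valorem component: 128905.75 × 22.5% = 29003.79
Specific component: 2035 × 3.73 = 7590.55
Import duty = 29003.79 + 7590.55 = 36594.34
Buyer bears: brokerage 459.09 + delivery 1096.48 + duty 36594.34 = 38149.91
Landed cost = invoice 128905.75 + 38149.91 = 167055.66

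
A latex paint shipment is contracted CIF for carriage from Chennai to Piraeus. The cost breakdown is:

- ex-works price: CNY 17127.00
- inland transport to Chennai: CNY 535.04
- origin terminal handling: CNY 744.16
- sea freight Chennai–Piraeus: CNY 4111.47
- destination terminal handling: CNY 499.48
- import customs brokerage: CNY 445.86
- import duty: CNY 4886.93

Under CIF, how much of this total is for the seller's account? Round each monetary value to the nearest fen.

CIF: the seller pays costs through ocean freight and marine insurance to the destination port.
Seller's account: goods 17127.00 + inland to port 535.04 + origin terminal 744.16 + freight 4111.47 = 22517.67
Buyer's account: destination terminal 499.48 + brokerage 445.86 + duty 4886.93 = 5832.27

Seller's account: CNY 22517.67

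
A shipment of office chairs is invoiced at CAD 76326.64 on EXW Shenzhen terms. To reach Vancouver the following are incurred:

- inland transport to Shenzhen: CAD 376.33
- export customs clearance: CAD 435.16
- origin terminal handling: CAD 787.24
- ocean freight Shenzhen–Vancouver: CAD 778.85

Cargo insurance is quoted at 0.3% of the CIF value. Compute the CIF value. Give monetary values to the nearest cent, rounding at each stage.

Let C be the CIF value. C = EXW price + pre-shipment costs + freight + 0.3% × C
C − 0.3% × C = 76326.64 + 376.33 + 435.16 + 787.24 + 778.85
0.997 × C = 78704.22
C = 78704.22 / 0.997 = 78941.04
Insurance premium = 0.3% × 78941.04 = 236.82

CIF value: CAD 78941.04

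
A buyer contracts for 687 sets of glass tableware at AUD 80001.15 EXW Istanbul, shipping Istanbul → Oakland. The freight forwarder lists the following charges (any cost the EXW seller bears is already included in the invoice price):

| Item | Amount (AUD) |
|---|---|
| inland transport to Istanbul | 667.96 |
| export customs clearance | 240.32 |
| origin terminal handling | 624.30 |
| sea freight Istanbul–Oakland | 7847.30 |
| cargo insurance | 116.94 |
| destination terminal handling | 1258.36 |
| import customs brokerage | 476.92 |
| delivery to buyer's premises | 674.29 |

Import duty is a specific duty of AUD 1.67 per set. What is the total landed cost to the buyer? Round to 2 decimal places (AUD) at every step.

EXW: the seller makes goods available at their premises; the buyer bears all onward costs.
CIF value = EXW price + inland to port + export clearance + origin terminal + freight + insurance = 80001.15 + 667.96 + 240.32 + 624.30 + 7847.30 + 116.94 = 89497.97
Import duty = 687 × 1.67 = 1147.29
Buyer bears: inland to port 667.96 + export clearance 240.32 + origin terminal 624.30 + freight 7847.30 + insurance 116.94 + destination terminal 1258.36 + brokerage 476.92 + delivery 674.29 + duty 1147.29 = 13053.68
Landed cost = invoice 80001.15 + 13053.68 = 93054.83

Total landed cost: AUD 93054.83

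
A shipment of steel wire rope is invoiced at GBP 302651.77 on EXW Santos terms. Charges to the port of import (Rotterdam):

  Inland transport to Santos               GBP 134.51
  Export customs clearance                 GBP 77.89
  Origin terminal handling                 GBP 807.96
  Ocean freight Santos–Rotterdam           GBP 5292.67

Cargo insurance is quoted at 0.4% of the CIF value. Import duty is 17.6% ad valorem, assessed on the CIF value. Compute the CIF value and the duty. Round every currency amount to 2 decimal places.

CIF value: GBP 310205.62; import duty: GBP 54596.19

Let C be the CIF value. C = EXW price + pre-shipment costs + freight + 0.4% × C
C − 0.4% × C = 302651.77 + 134.51 + 77.89 + 807.96 + 5292.67
0.996 × C = 308964.80
C = 308964.80 / 0.996 = 310205.62
Insurance premium = 0.4% × 310205.62 = 1240.82
Import duty = 310205.62 × 17.6% = 54596.19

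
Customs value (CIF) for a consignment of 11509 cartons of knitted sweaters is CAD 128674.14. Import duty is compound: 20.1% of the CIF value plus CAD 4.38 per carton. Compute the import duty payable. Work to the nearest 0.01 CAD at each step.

Ad valorem component: 128674.14 × 20.1% = 25863.50
Specific component: 11509 × 4.38 = 50409.42
Import duty = 25863.50 + 50409.42 = 76272.92

Import duty: CAD 76272.92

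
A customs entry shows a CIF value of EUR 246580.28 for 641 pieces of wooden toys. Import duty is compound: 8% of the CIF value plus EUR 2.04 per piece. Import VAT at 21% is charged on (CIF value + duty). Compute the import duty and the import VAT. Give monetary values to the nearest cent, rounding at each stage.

Ad valorem component: 246580.28 × 8% = 19726.42
Specific component: 641 × 2.04 = 1307.64
Import duty = 19726.42 + 1307.64 = 21034.06
VAT base = CIF + duty = 246580.28 + 21034.06 = 267614.34
Import VAT = 267614.34 × 21% = 56199.01

Import duty: EUR 21034.06; import VAT: EUR 56199.01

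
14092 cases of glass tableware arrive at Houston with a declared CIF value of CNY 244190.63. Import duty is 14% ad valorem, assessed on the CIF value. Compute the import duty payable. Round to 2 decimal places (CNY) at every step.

Import duty: CNY 34186.69

Import duty = 244190.63 × 14% = 34186.69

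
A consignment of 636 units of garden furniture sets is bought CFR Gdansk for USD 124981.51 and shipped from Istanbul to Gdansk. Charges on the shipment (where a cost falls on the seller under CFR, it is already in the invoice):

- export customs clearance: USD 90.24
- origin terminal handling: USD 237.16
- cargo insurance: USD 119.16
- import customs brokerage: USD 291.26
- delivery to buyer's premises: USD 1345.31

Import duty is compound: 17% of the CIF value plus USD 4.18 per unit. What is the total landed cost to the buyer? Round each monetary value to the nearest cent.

Total landed cost: USD 150662.83

CFR: the seller pays costs through ocean freight to the destination port, but not insurance.
Already in the invoice (seller's account under CFR): export clearance, origin terminal — exclude.
CIF value = CFR price + insurance = 124981.51 + 119.16 = 125100.67
Ad valorem component: 125100.67 × 17% = 21267.11
Specific component: 636 × 4.18 = 2658.48
Import duty = 21267.11 + 2658.48 = 23925.59
Buyer bears: insurance 119.16 + brokerage 291.26 + delivery 1345.31 + duty 23925.59 = 25681.32
Landed cost = invoice 124981.51 + 25681.32 = 150662.83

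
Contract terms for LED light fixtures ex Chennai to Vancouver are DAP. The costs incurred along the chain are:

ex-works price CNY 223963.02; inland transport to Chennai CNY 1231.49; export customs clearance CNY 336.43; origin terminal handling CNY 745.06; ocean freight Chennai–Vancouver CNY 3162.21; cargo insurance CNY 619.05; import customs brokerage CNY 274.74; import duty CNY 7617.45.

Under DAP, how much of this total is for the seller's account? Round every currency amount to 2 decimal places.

DAP: the seller bears all costs to the named destination except import duty and clearance.
Seller's account: goods 223963.02 + inland to port 1231.49 + export clearance 336.43 + origin terminal 745.06 + freight 3162.21 + insurance 619.05 = 230057.26
Buyer's account: brokerage 274.74 + duty 7617.45 = 7892.19

Seller's account: CNY 230057.26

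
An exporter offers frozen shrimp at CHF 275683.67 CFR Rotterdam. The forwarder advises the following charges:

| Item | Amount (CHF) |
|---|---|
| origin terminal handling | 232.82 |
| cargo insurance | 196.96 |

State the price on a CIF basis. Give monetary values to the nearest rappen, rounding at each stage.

Not relevant to the conversion: origin terminal — on the seller under both CFR and CIF; already in the CFR price and stays in the CIF price.
From CFR to CIF, the seller additionally bears: insurance.
CIF price = 275683.67 + 196.96 = 275880.63

CIF price: CHF 275880.63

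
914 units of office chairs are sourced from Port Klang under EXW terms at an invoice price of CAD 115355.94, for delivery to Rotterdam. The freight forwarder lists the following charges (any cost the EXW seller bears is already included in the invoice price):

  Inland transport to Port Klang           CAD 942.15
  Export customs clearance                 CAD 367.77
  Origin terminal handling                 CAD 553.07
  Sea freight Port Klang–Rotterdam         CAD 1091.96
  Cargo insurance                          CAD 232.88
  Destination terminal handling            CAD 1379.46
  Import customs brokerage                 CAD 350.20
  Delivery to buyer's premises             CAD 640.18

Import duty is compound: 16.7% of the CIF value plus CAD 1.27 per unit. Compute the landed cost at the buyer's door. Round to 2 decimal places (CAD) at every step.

Total landed cost: CAD 141871.20

EXW: the seller makes goods available at their premises; the buyer bears all onward costs.
CIF value = EXW price + inland to port + export clearance + origin terminal + freight + insurance = 115355.94 + 942.15 + 367.77 + 553.07 + 1091.96 + 232.88 = 118543.77
Ad valorem component: 118543.77 × 16.7% = 19796.81
Specific component: 914 × 1.27 = 1160.78
Import duty = 19796.81 + 1160.78 = 20957.59
Buyer bears: inland to port 942.15 + export clearance 367.77 + origin terminal 553.07 + freight 1091.96 + insurance 232.88 + destination terminal 1379.46 + brokerage 350.20 + delivery 640.18 + duty 20957.59 = 26515.26
Landed cost = invoice 115355.94 + 26515.26 = 141871.20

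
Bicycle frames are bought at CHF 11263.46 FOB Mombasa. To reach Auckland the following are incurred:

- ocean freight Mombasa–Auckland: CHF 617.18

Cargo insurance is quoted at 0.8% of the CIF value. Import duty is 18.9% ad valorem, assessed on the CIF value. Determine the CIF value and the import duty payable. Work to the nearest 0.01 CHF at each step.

CIF value: CHF 11976.45; import duty: CHF 2263.55

Let C be the CIF value. C = FOB price + freight + 0.8% × C
C − 0.8% × C = 11263.46 + 617.18
0.992 × C = 11880.64
C = 11880.64 / 0.992 = 11976.45
Insurance premium = 0.8% × 11976.45 = 95.81
Import duty = 11976.45 × 18.9% = 2263.55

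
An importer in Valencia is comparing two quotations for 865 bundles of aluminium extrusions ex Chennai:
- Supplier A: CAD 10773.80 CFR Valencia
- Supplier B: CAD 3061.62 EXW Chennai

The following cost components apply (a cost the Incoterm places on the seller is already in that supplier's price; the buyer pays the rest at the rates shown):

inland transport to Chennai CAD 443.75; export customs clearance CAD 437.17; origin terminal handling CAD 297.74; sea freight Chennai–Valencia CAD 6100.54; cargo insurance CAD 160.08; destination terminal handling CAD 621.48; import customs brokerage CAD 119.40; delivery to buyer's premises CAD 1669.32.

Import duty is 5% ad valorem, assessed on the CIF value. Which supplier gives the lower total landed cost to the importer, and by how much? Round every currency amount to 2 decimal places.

Supplier B is cheaper by CAD 454.62

Supplier A (CFR):
CIF value = CFR price + insurance = 10773.80 + 160.08 = 10933.88
Import duty = 10933.88 × 5% = 546.69
Buyer bears (A): 160.08 + 621.48 + 119.40 + 1669.32 = 2570.28
Landed cost (A) = invoice 10773.80 + 2570.28 + duty 546.69 = 13890.77
Supplier B (EXW):
CIF value = EXW price + inland to port + export clearance + origin terminal + freight + insurance = 3061.62 + 443.75 + 437.17 + 297.74 + 6100.54 + 160.08 = 10500.90
Import duty = 10500.90 × 5% = 525.05
Buyer bears (B): 443.75 + 437.17 + 297.74 + 6100.54 + 160.08 + 621.48 + 119.40 + 1669.32 = 9849.48
Landed cost (B) = invoice 3061.62 + 9849.48 + duty 525.05 = 13436.15
Difference = |13890.77 − 13436.15| = 454.62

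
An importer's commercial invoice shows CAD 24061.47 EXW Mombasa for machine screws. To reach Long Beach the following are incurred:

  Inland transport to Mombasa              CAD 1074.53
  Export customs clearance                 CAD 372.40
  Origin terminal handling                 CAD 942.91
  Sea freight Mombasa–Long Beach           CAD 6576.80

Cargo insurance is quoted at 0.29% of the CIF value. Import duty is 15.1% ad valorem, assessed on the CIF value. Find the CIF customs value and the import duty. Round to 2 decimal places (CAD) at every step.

CIF value: CAD 33124.17; import duty: CAD 5001.75

Let C be the CIF value. C = EXW price + pre-shipment costs + freight + 0.29% × C
C − 0.29% × C = 24061.47 + 1074.53 + 372.40 + 942.91 + 6576.80
0.9971 × C = 33028.11
C = 33028.11 / 0.9971 = 33124.17
Insurance premium = 0.29% × 33124.17 = 96.06
Import duty = 33124.17 × 15.1% = 5001.75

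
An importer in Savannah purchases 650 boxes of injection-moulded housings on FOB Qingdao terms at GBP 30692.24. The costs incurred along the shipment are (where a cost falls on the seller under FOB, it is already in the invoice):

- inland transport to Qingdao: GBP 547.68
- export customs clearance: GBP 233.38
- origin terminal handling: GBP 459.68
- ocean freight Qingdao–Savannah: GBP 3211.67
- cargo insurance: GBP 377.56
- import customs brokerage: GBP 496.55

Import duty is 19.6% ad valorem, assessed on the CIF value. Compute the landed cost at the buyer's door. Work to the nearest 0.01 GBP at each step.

Total landed cost: GBP 41497.19

FOB: the seller bears costs until goods are on board at the origin port; the buyer bears freight, insurance and all costs thereafter.
Already in the invoice (seller's account under FOB): inland to port, export clearance, origin terminal — exclude.
CIF value = FOB price + freight + insurance = 30692.24 + 3211.67 + 377.56 = 34281.47
Import duty = 34281.47 × 19.6% = 6719.17
Buyer bears: freight 3211.67 + insurance 377.56 + brokerage 496.55 + duty 6719.17 = 10804.95
Landed cost = invoice 30692.24 + 10804.95 = 41497.19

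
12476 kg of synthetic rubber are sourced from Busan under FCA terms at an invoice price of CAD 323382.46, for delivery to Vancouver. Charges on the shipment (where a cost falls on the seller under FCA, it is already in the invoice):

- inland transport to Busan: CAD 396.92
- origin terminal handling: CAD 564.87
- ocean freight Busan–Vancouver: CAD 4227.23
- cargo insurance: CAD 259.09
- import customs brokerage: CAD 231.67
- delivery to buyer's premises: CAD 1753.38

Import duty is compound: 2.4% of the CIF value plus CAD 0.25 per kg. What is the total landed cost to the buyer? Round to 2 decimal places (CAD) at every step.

Total landed cost: CAD 341420.11

FCA: the seller delivers export-cleared goods to the carrier; the buyer bears costs from that point.
Already in the invoice (seller's account under FCA): inland to port — exclude.
CIF value = FCA price + origin terminal + freight + insurance = 323382.46 + 564.87 + 4227.23 + 259.09 = 328433.65
Ad valorem component: 328433.65 × 2.4% = 7882.41
Specific component: 12476 × 0.25 = 3119.00
Import duty = 7882.41 + 3119.00 = 11001.41
Buyer bears: origin terminal 564.87 + freight 4227.23 + insurance 259.09 + brokerage 231.67 + delivery 1753.38 + duty 11001.41 = 18037.65
Landed cost = invoice 323382.46 + 18037.65 = 341420.11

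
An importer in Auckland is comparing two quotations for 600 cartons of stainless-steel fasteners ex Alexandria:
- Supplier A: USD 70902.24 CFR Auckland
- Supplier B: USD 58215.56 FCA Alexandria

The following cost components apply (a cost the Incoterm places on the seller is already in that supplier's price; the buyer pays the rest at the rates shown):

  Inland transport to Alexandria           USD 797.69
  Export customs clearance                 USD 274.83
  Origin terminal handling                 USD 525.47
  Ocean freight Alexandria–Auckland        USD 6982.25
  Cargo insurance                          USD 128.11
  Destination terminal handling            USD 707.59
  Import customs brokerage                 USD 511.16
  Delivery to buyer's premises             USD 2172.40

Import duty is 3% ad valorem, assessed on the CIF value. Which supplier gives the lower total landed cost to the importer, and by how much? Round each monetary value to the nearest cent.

Supplier B is cheaper by USD 5334.33

Supplier A (CFR):
CIF value = CFR price + insurance = 70902.24 + 128.11 = 71030.35
Import duty = 71030.35 × 3% = 2130.91
Buyer bears (A): 128.11 + 707.59 + 511.16 + 2172.40 = 3519.26
Landed cost (A) = invoice 70902.24 + 3519.26 + duty 2130.91 = 76552.41
Supplier B (FCA):
CIF value = FCA price + origin terminal + freight + insurance = 58215.56 + 525.47 + 6982.25 + 128.11 = 65851.39
Import duty = 65851.39 × 3% = 1975.54
Buyer bears (B): 525.47 + 6982.25 + 128.11 + 707.59 + 511.16 + 2172.40 = 11026.98
Landed cost (B) = invoice 58215.56 + 11026.98 + duty 1975.54 = 71218.08
Difference = |76552.41 − 71218.08| = 5334.33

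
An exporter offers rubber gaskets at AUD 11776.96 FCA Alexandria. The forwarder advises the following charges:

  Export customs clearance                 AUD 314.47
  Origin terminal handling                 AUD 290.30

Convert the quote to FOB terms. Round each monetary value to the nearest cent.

FOB price: AUD 12067.26

Not relevant to the conversion: export clearance — on the seller under both FCA and FOB; already in the FCA price and stays in the FOB price.
From FCA to FOB, the seller additionally bears: origin terminal.
FOB price = 11776.96 + 290.30 = 12067.26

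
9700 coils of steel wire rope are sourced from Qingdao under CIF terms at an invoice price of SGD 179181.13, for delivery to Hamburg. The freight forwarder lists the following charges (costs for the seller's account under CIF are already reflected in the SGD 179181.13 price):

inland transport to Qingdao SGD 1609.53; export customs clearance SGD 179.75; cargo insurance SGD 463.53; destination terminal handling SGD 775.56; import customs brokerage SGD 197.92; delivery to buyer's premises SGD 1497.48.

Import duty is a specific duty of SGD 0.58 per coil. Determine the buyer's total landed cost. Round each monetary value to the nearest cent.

CIF: the seller pays costs through ocean freight and marine insurance to the destination port.
Already in the invoice (seller's account under CIF): inland to port, export clearance, insurance — exclude.
The CIF price already equals the CIF value: 179181.13
Import duty = 9700 × 0.58 = 5626.00
Buyer bears: destination terminal 775.56 + brokerage 197.92 + delivery 1497.48 + duty 5626.00 = 8096.96
Landed cost = invoice 179181.13 + 8096.96 = 187278.09

Total landed cost: SGD 187278.09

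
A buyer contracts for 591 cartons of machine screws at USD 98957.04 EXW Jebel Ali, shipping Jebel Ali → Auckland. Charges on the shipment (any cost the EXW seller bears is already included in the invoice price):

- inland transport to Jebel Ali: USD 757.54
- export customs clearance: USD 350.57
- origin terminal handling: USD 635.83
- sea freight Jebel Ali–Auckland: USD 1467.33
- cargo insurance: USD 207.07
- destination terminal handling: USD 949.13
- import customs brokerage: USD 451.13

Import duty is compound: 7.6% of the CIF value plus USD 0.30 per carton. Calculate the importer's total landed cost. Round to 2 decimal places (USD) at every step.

EXW: the seller makes goods available at their premises; the buyer bears all onward costs.
CIF value = EXW price + inland to port + export clearance + origin terminal + freight + insurance = 98957.04 + 757.54 + 350.57 + 635.83 + 1467.33 + 207.07 = 102375.38
Ad valorem component: 102375.38 × 7.6% = 7780.53
Specific component: 591 × 0.30 = 177.30
Import duty = 7780.53 + 177.30 = 7957.83
Buyer bears: inland to port 757.54 + export clearance 350.57 + origin terminal 635.83 + freight 1467.33 + insurance 207.07 + destination terminal 949.13 + brokerage 451.13 + duty 7957.83 = 12776.43
Landed cost = invoice 98957.04 + 12776.43 = 111733.47

Total landed cost: USD 111733.47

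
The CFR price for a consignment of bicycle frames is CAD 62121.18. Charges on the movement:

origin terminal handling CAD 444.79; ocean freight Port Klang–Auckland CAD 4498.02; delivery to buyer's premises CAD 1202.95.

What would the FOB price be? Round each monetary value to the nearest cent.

Not relevant to the conversion: origin terminal — on the seller under both CFR and FOB; already in the CFR price and stays in the FOB price. delivery — on the buyer under both terms; not part of either seller's price.
From CFR to FOB, the seller no longer bears: freight.
FOB price = 62121.18 − 4498.02 = 57623.16

FOB price: CAD 57623.16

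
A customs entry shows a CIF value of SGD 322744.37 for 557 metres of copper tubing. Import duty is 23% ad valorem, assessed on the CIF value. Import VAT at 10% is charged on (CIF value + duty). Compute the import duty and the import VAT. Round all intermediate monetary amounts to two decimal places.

Import duty = 322744.37 × 23% = 74231.21
VAT base = CIF + duty = 322744.37 + 74231.21 = 396975.58
Import VAT = 396975.58 × 10% = 39697.56

Import duty: SGD 74231.21; import VAT: SGD 39697.56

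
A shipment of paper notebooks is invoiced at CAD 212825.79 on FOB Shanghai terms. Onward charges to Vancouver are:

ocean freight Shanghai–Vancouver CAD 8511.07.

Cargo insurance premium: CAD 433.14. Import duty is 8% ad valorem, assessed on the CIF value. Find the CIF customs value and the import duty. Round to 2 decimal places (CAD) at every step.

CIF value: CAD 221770.00; import duty: CAD 17741.60

CIF = FOB price + freight + insurance
CIF = 212825.79 + 8511.07 + 433.14 = 221770.00
Import duty = 221770.00 × 8% = 17741.60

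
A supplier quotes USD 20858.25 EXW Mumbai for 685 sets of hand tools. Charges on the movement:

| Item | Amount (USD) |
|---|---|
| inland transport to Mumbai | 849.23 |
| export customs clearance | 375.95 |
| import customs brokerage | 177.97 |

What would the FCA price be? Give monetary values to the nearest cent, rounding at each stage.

FCA price: USD 22083.43

Not relevant to the conversion: brokerage — on the buyer under both terms; not part of either seller's price.
From EXW to FCA, the seller additionally bears: inland to port, export clearance.
FCA price = 20858.25 + 849.23 + 375.95 = 22083.43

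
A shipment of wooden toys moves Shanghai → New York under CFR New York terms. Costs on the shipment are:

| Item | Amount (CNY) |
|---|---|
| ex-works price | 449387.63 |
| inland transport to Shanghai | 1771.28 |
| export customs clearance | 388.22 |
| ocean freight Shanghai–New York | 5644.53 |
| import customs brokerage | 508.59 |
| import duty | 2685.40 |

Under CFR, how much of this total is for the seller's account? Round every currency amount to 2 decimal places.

Seller's account: CNY 457191.66

CFR: the seller pays costs through ocean freight to the destination port, but not insurance.
Seller's account: goods 449387.63 + inland to port 1771.28 + export clearance 388.22 + freight 5644.53 = 457191.66
Buyer's account: brokerage 508.59 + duty 2685.40 = 3193.99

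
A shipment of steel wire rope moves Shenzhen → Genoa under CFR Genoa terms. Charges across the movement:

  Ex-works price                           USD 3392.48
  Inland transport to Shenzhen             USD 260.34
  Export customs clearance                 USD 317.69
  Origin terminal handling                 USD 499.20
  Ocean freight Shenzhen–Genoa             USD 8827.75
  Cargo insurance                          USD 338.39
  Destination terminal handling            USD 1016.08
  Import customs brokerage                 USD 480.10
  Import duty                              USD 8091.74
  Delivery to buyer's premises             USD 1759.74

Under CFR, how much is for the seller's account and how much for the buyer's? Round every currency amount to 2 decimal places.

CFR: the seller pays costs through ocean freight to the destination port, but not insurance.
Seller's account: goods 3392.48 + inland to port 260.34 + export clearance 317.69 + origin terminal 499.20 + freight 8827.75 = 13297.46
Buyer's account: insurance 338.39 + destination terminal 1016.08 + brokerage 480.10 + duty 8091.74 + delivery 1759.74 = 11686.05

Seller: USD 13297.46; buyer: USD 11686.05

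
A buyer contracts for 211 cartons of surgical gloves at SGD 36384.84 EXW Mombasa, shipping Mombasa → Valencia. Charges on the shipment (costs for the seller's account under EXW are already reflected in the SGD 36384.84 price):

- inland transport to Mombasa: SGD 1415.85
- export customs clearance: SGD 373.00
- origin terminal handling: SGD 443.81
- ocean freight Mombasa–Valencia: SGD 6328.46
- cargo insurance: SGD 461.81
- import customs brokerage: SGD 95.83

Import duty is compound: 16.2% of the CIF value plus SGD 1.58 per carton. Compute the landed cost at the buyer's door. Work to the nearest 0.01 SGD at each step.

EXW: the seller makes goods available at their premises; the buyer bears all onward costs.
CIF value = EXW price + inland to port + export clearance + origin terminal + freight + insurance = 36384.84 + 1415.85 + 373.00 + 443.81 + 6328.46 + 461.81 = 45407.77
Ad valorem component: 45407.77 × 16.2% = 7356.06
Specific component: 211 × 1.58 = 333.38
Import duty = 7356.06 + 333.38 = 7689.44
Buyer bears: inland to port 1415.85 + export clearance 373.00 + origin terminal 443.81 + freight 6328.46 + insurance 461.81 + brokerage 95.83 + duty 7689.44 = 16808.20
Landed cost = invoice 36384.84 + 16808.20 = 53193.04

Total landed cost: SGD 53193.04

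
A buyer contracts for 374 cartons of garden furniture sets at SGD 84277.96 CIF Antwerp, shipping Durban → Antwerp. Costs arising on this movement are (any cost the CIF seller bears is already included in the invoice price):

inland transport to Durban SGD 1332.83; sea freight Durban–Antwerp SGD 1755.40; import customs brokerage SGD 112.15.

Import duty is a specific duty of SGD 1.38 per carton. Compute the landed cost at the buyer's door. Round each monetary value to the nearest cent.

CIF: the seller pays costs through ocean freight and marine insurance to the destination port.
Already in the invoice (seller's account under CIF): inland to port, freight — exclude.
The CIF price already equals the CIF value: 84277.96
Import duty = 374 × 1.38 = 516.12
Buyer bears: brokerage 112.15 + duty 516.12 = 628.27
Landed cost = invoice 84277.96 + 628.27 = 84906.23

Total landed cost: SGD 84906.23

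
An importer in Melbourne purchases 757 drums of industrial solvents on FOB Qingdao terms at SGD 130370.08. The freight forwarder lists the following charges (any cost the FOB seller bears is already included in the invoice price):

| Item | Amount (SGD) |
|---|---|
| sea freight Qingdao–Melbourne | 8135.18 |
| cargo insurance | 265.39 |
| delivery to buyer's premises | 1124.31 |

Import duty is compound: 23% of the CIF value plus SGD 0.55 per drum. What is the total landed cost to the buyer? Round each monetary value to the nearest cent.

FOB: the seller bears costs until goods are on board at the origin port; the buyer bears freight, insurance and all costs thereafter.
CIF value = FOB price + freight + insurance = 130370.08 + 8135.18 + 265.39 = 138770.65
Ad valorem component: 138770.65 × 23% = 31917.25
Specific component: 757 × 0.55 = 416.35
Import duty = 31917.25 + 416.35 = 32333.60
Buyer bears: freight 8135.18 + insurance 265.39 + delivery 1124.31 + duty 32333.60 = 41858.48
Landed cost = invoice 130370.08 + 41858.48 = 172228.56

Total landed cost: SGD 172228.56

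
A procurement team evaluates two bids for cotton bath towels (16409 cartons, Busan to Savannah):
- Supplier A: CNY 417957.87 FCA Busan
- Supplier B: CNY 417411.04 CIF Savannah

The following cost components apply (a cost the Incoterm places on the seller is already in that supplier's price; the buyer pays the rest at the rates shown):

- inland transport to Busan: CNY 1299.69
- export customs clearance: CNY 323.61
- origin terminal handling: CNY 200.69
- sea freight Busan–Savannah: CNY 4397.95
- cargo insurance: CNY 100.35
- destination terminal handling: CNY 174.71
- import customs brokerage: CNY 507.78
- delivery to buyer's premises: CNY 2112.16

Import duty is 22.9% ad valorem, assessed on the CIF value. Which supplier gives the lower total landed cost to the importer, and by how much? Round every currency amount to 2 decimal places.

Supplier A (FCA):
CIF value = FCA price + origin terminal + freight + insurance = 417957.87 + 200.69 + 4397.95 + 100.35 = 422656.86
Import duty = 422656.86 × 22.9% = 96788.42
Buyer bears (A): 200.69 + 4397.95 + 100.35 + 174.71 + 507.78 + 2112.16 = 7493.64
Landed cost (A) = invoice 417957.87 + 7493.64 + duty 96788.42 = 522239.93
Supplier B (CIF):
The CIF price already equals the CIF value: 417411.04
Import duty = 417411.04 × 22.9% = 95587.13
Buyer bears (B): 174.71 + 507.78 + 2112.16 = 2794.65
Landed cost (B) = invoice 417411.04 + 2794.65 + duty 95587.13 = 515792.82
Difference = |522239.93 − 515792.82| = 6447.11

Supplier B is cheaper by CNY 6447.11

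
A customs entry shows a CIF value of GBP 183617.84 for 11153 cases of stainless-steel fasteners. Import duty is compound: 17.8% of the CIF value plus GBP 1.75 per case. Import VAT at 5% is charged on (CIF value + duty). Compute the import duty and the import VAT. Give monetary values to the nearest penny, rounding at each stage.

Import duty: GBP 52201.73; import VAT: GBP 11790.98

Ad valorem component: 183617.84 × 17.8% = 32683.98
Specific component: 11153 × 1.75 = 19517.75
Import duty = 32683.98 + 19517.75 = 52201.73
VAT base = CIF + duty = 183617.84 + 52201.73 = 235819.57
Import VAT = 235819.57 × 5% = 11790.98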